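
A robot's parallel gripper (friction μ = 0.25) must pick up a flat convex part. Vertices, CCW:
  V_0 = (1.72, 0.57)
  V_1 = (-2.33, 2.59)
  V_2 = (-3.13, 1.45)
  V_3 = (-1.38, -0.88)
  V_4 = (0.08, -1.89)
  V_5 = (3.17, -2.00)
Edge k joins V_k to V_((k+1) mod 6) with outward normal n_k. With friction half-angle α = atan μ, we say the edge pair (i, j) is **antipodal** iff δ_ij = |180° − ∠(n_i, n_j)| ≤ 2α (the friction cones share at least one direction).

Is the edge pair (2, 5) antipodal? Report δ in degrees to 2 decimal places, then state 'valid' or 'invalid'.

α = atan 0.25 = 14.04°;  2α = 28.07°
edge 2: e_2 = (+1.75, -2.33);  n_2 = (-0.7996, -0.6005)
edge 5: e_5 = (-1.45, +2.57);  n_5 = (+0.8709, +0.4914)
∠(n_2, n_5) = 172.52°
δ = |180° − 172.52°| = 7.48°
7.48° ≤ 2α = 28.07°  →  valid

δ = 7.48°, valid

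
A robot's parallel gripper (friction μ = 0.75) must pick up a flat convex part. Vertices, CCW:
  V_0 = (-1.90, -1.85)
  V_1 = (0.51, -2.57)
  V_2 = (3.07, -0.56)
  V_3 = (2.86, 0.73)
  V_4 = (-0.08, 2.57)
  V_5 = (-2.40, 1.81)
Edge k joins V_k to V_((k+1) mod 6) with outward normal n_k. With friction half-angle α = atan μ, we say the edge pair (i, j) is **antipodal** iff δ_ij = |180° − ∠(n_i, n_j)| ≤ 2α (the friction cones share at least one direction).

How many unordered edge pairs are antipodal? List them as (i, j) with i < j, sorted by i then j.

α = atan 0.75 = 36.87°;  2α = 73.74°
n_0 = (-0.2863, -0.9582)
n_1 = (+0.6176, -0.7865)
n_2 = (+0.9870, +0.1607)
n_3 = (+0.5305, +0.8477)
n_4 = (-0.3113, +0.9503)
n_5 = (-0.9908, -0.1354)
  (0,1): δ = 125.23°  ·
  (0,2): δ = 64.12°  ✓
  (0,3): δ = 15.41°  ✓
  (0,4): δ = 34.77°  ✓
  (0,5): δ = 114.41°  ·
  (1,2): δ = 118.89°  ·
  (1,3): δ = 70.18°  ✓
  (1,4): δ = 20.00°  ✓
  (1,5): δ = 59.64°  ✓
  (2,3): δ = 131.29°  ·
  (2,4): δ = 81.11°  ·
  (2,5): δ = 1.47°  ✓
  (3,4): δ = 129.82°  ·
  (3,5): δ = 50.18°  ✓
  (4,5): δ = 100.36°  ·
antipodal pairs: 8

count = 8; pairs: (0,2), (0,3), (0,4), (1,3), (1,4), (1,5), (2,5), (3,5)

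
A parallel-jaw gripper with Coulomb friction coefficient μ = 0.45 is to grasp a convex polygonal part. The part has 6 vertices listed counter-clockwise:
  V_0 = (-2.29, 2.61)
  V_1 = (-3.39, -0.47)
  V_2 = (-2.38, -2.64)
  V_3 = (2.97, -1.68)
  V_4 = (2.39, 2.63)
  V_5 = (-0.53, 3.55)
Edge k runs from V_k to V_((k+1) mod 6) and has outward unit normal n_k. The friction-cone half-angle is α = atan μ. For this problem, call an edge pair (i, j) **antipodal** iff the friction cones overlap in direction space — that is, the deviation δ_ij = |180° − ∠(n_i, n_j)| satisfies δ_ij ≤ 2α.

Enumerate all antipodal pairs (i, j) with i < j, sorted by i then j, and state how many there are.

α = atan 0.45 = 24.23°;  2α = 48.46°
n_0 = (-0.9417, +0.3363)
n_1 = (-0.9066, -0.4220)
n_2 = (+0.1766, -0.9843)
n_3 = (+0.9911, +0.1334)
n_4 = (+0.3005, +0.9538)
n_5 = (-0.4711, +0.8821)
  (0,1): δ = 135.39°  ·
  (0,2): δ = 60.17°  ·
  (0,3): δ = 27.32°  ✓
  (0,4): δ = 92.17°  ·
  (0,5): δ = 137.76°  ·
  (1,2): δ = 104.79°  ·
  (1,3): δ = 17.29°  ✓
  (1,4): δ = 47.55°  ✓
  (1,5): δ = 93.15°  ·
  (2,3): δ = 92.51°  ·
  (2,4): δ = 27.66°  ✓
  (2,5): δ = 17.93°  ✓
  (3,4): δ = 115.15°  ·
  (3,5): δ = 69.56°  ·
  (4,5): δ = 134.41°  ·
antipodal pairs: 5

count = 5; pairs: (0,3), (1,3), (1,4), (2,4), (2,5)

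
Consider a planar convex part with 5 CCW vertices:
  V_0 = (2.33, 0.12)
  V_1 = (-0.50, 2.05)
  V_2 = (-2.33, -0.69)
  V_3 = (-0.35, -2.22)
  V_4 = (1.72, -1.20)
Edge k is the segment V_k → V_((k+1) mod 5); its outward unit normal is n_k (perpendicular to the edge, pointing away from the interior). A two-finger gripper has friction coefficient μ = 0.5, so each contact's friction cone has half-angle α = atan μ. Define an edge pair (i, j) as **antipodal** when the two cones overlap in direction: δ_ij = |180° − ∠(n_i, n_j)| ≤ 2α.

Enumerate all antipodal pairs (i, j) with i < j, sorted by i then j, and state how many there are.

count = 3; pairs: (0,2), (1,3), (1,4)

α = atan 0.5 = 26.57°;  2α = 53.13°
n_0 = (+0.5634, +0.8262)
n_1 = (-0.8316, +0.5554)
n_2 = (-0.6114, -0.7913)
n_3 = (+0.4420, -0.8970)
n_4 = (+0.9078, -0.4195)
  (0,1): δ = 89.45°  ·
  (0,2): δ = 3.40°  ✓
  (0,3): δ = 60.53°  ·
  (0,4): δ = 99.49°  ·
  (1,2): δ = 93.96°  ·
  (1,3): δ = 30.03°  ✓
  (1,4): δ = 8.94°  ✓
  (2,3): δ = 116.07°  ·
  (2,4): δ = 77.11°  ·
  (3,4): δ = 141.03°  ·
antipodal pairs: 3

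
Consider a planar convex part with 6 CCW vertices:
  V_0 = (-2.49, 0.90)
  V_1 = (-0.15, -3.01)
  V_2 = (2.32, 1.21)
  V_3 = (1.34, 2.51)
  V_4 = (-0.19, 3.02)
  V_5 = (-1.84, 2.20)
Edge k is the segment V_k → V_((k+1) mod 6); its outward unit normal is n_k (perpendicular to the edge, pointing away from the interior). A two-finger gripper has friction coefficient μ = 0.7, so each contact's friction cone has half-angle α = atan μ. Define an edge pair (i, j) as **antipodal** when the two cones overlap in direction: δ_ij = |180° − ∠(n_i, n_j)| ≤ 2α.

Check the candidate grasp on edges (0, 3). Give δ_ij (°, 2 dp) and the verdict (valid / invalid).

α = atan 0.7 = 34.99°;  2α = 69.98°
edge 0: e_0 = (+2.34, -3.91);  n_0 = (-0.8581, -0.5135)
edge 3: e_3 = (-1.53, +0.51);  n_3 = (+0.3162, +0.9487)
∠(n_0, n_3) = 139.33°
δ = |180° − 139.33°| = 40.67°
40.67° ≤ 2α = 69.98°  →  valid

δ = 40.67°, valid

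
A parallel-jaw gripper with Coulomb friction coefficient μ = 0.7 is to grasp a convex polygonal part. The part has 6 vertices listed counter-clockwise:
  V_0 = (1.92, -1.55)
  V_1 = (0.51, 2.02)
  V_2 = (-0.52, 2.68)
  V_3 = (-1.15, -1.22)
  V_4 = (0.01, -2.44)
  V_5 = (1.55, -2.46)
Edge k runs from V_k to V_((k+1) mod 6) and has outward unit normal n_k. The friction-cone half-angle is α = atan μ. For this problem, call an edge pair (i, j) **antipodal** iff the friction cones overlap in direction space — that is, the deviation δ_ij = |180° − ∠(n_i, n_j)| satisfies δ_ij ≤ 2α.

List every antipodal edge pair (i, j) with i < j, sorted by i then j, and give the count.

count = 8; pairs: (0,2), (0,3), (0,4), (1,2), (1,3), (1,4), (2,5), (3,5)

α = atan 0.7 = 34.99°;  2α = 69.98°
n_0 = (+0.9301, +0.3673)
n_1 = (+0.5395, +0.8420)
n_2 = (-0.9872, +0.1595)
n_3 = (-0.7247, -0.6891)
n_4 = (-0.0130, -0.9999)
n_5 = (+0.9264, -0.3767)
  (0,1): δ = 144.20°  ·
  (0,2): δ = 30.73°  ✓
  (0,3): δ = 22.00°  ✓
  (0,4): δ = 67.70°  ✓
  (0,5): δ = 136.32°  ·
  (1,2): δ = 66.53°  ✓
  (1,3): δ = 13.79°  ✓
  (1,4): δ = 31.91°  ✓
  (1,5): δ = 100.52°  ·
  (2,3): δ = 127.27°  ·
  (2,4): δ = 81.57°  ·
  (2,5): δ = 12.95°  ✓
  (3,4): δ = 134.30°  ·
  (3,5): δ = 65.68°  ✓
  (4,5): δ = 111.38°  ·
antipodal pairs: 8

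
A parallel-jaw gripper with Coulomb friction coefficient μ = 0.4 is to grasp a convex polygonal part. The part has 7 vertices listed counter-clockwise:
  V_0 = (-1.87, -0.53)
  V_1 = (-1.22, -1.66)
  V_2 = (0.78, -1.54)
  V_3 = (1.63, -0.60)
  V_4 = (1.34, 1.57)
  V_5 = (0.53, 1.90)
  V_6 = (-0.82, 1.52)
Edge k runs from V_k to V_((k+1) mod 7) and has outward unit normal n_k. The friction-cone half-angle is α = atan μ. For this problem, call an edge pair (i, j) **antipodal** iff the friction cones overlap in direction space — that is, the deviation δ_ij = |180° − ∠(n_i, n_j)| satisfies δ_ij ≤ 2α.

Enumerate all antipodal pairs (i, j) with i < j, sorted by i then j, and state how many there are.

α = atan 0.4 = 21.80°;  2α = 43.60°
n_0 = (-0.8668, -0.4986)
n_1 = (+0.0599, -0.9982)
n_2 = (+0.7417, -0.6707)
n_3 = (+0.9912, +0.1325)
n_4 = (+0.3773, +0.9261)
n_5 = (-0.2710, +0.9626)
n_6 = (-0.8900, +0.4559)
  (0,1): δ = 116.47°  ·
  (0,2): δ = 72.03°  ·
  (0,3): δ = 22.30°  ✓
  (0,4): δ = 37.93°  ✓
  (0,5): δ = 75.81°  ·
  (0,6): δ = 122.97°  ·
  (1,2): δ = 135.56°  ·
  (1,3): δ = 85.82°  ·
  (1,4): δ = 25.60°  ✓
  (1,5): δ = 12.29°  ✓
  (1,6): δ = 59.45°  ·
  (2,3): δ = 130.27°  ·
  (2,4): δ = 70.04°  ·
  (2,5): δ = 32.16°  ✓
  (2,6): δ = 15.00°  ✓
  (3,4): δ = 119.78°  ·
  (3,5): δ = 81.89°  ·
  (3,6): δ = 34.73°  ✓
  (4,5): δ = 142.11°  ·
  (4,6): δ = 94.95°  ·
  (5,6): δ = 132.84°  ·
antipodal pairs: 7

count = 7; pairs: (0,3), (0,4), (1,4), (1,5), (2,5), (2,6), (3,6)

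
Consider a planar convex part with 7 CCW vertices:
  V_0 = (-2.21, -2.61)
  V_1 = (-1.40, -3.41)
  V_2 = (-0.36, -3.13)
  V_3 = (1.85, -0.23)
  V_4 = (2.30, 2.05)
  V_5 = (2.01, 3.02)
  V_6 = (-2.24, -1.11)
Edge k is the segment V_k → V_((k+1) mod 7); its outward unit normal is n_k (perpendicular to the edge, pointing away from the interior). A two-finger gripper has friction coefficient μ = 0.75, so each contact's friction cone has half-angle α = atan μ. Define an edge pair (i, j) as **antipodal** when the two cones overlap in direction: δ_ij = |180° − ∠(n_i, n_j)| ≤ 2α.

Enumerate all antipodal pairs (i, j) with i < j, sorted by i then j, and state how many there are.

count = 9; pairs: (0,3), (0,4), (1,5), (2,5), (2,6), (3,5), (3,6), (4,5), (4,6)

α = atan 0.75 = 36.87°;  2α = 73.74°
n_0 = (-0.7027, -0.7115)
n_1 = (+0.2600, -0.9656)
n_2 = (+0.7954, -0.6061)
n_3 = (+0.9811, -0.1936)
n_4 = (+0.9581, +0.2864)
n_5 = (-0.6969, +0.7172)
n_6 = (-0.9998, -0.0200)
  (0,1): δ = 120.29°  ·
  (0,2): δ = 82.67°  ·
  (0,3): δ = 56.52°  ✓
  (0,4): δ = 28.71°  ✓
  (0,5): δ = 88.82°  ·
  (0,6): δ = 135.79°  ·
  (1,2): δ = 142.38°  ·
  (1,3): δ = 116.23°  ·
  (1,4): δ = 88.42°  ·
  (1,5): δ = 29.11°  ✓
  (1,6): δ = 76.08°  ·
  (2,3): δ = 153.85°  ·
  (2,4): δ = 126.05°  ·
  (2,5): δ = 8.51°  ✓
  (2,6): δ = 38.46°  ✓
  (3,4): δ = 152.19°  ·
  (3,5): δ = 34.66°  ✓
  (3,6): δ = 12.31°  ✓
  (4,5): δ = 62.47°  ✓
  (4,6): δ = 15.50°  ✓
  (5,6): δ = 133.03°  ·
antipodal pairs: 9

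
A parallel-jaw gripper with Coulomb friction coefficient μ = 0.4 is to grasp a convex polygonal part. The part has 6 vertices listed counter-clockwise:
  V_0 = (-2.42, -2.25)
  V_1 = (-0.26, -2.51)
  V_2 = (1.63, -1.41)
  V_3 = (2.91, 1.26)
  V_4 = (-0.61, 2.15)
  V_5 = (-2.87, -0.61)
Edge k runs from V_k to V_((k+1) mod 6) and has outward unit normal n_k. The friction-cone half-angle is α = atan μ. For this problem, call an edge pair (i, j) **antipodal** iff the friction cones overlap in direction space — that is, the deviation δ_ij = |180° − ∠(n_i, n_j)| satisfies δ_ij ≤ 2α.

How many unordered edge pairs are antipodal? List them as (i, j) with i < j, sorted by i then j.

count = 4; pairs: (0,3), (1,4), (2,4), (2,5)

α = atan 0.4 = 21.80°;  2α = 43.60°
n_0 = (-0.1195, -0.9928)
n_1 = (+0.5030, -0.8643)
n_2 = (+0.9017, -0.4323)
n_3 = (+0.2451, +0.9695)
n_4 = (-0.7737, +0.6335)
n_5 = (-0.9644, -0.2646)
  (0,1): δ = 142.94°  ·
  (0,2): δ = 108.75°  ·
  (0,3): δ = 7.33°  ✓
  (0,4): δ = 57.55°  ·
  (0,5): δ = 112.21°  ·
  (1,2): δ = 145.81°  ·
  (1,3): δ = 44.39°  ·
  (1,4): δ = 20.49°  ✓
  (1,5): δ = 75.14°  ·
  (2,3): δ = 78.58°  ·
  (2,4): δ = 13.70°  ✓
  (2,5): δ = 40.96°  ✓
  (3,4): δ = 115.12°  ·
  (3,5): δ = 60.47°  ·
  (4,5): δ = 125.34°  ·
antipodal pairs: 4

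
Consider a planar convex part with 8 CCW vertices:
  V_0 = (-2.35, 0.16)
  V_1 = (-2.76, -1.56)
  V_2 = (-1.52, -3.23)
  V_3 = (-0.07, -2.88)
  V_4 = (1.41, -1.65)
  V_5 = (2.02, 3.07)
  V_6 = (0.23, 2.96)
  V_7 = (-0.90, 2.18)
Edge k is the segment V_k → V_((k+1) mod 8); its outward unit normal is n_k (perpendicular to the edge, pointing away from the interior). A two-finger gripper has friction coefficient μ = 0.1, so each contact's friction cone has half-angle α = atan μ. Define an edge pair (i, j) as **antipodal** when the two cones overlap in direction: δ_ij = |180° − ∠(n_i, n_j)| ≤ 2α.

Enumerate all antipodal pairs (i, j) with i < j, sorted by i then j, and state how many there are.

count = 3; pairs: (0,4), (2,5), (3,6)

α = atan 0.1 = 5.71°;  2α = 11.42°
n_0 = (-0.9727, +0.2319)
n_1 = (-0.8029, -0.5961)
n_2 = (+0.2346, -0.9721)
n_3 = (+0.6392, -0.7691)
n_4 = (+0.9918, -0.1282)
n_5 = (-0.0613, +0.9981)
n_6 = (-0.5681, +0.8230)
n_7 = (-0.8124, +0.5831)
  (0,1): δ = 130.00°  ·
  (0,2): δ = 63.02°  ·
  (0,3): δ = 36.86°  ·
  (0,4): δ = 6.04°  ✓
  (0,5): δ = 106.92°  ·
  (0,6): δ = 138.02°  ·
  (0,7): δ = 157.74°  ·
  (1,2): δ = 113.02°  ·
  (1,3): δ = 86.87°  ·
  (1,4): δ = 43.96°  ·
  (1,5): δ = 56.92°  ·
  (1,6): δ = 88.02°  ·
  (1,7): δ = 107.73°  ·
  (2,3): δ = 153.84°  ·
  (2,4): δ = 110.93°  ·
  (2,5): δ = 10.05°  ✓
  (2,6): δ = 21.05°  ·
  (2,7): δ = 40.76°  ·
  (3,4): δ = 137.09°  ·
  (3,5): δ = 36.21°  ·
  (3,6): δ = 5.11°  ✓
  (3,7): δ = 14.60°  ·
  (4,5): δ = 79.12°  ·
  (4,6): δ = 48.02°  ·
  (4,7): δ = 28.31°  ·
  (5,6): δ = 148.90°  ·
  (5,7): δ = 129.19°  ·
  (6,7): δ = 160.29°  ·
antipodal pairs: 3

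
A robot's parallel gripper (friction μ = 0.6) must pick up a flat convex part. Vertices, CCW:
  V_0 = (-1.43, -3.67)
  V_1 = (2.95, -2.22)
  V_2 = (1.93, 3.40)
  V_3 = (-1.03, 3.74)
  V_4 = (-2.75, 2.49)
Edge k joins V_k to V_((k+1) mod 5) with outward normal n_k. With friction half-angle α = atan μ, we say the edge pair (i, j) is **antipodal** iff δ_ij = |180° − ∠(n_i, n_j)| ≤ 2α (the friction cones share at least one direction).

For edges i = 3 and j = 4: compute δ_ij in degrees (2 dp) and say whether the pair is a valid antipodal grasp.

δ = 113.91°, invalid

α = atan 0.6 = 30.96°;  2α = 61.93°
edge 3: e_3 = (-1.72, -1.25);  n_3 = (-0.5879, +0.8089)
edge 4: e_4 = (+1.32, -6.16);  n_4 = (-0.9778, -0.2095)
∠(n_3, n_4) = 66.09°
δ = |180° − 66.09°| = 113.91°
113.91° > 2α = 61.93°  →  invalid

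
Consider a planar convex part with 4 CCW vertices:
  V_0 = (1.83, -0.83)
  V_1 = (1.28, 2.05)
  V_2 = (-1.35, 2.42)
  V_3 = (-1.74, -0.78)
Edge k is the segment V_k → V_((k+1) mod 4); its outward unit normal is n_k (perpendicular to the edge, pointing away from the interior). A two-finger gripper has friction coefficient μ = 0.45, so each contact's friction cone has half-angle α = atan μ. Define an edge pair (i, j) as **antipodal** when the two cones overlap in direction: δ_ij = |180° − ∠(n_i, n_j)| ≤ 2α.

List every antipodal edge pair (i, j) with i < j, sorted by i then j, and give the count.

α = atan 0.45 = 24.23°;  2α = 48.46°
n_0 = (+0.9822, +0.1876)
n_1 = (+0.1393, +0.9902)
n_2 = (-0.9927, +0.1210)
n_3 = (-0.0140, -0.9999)
  (0,1): δ = 108.82°  ·
  (0,2): δ = 17.76°  ✓
  (0,3): δ = 78.39°  ·
  (1,2): δ = 88.94°  ·
  (1,3): δ = 7.21°  ✓
  (2,3): δ = 83.85°  ·
antipodal pairs: 2

count = 2; pairs: (0,2), (1,3)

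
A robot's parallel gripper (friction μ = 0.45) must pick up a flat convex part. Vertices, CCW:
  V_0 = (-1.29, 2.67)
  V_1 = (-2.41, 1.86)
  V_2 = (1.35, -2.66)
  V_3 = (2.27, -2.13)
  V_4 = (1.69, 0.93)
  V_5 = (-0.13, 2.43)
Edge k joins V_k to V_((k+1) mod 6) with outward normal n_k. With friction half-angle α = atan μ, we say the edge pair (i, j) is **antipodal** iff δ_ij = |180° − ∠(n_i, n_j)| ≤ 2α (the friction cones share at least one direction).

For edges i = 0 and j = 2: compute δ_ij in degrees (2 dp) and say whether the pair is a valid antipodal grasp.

α = atan 0.45 = 24.23°;  2α = 48.46°
edge 0: e_0 = (-1.12, -0.81);  n_0 = (-0.5860, +0.8103)
edge 2: e_2 = (+0.92, +0.53);  n_2 = (+0.4992, -0.8665)
∠(n_0, n_2) = 174.07°
δ = |180° − 174.07°| = 5.93°
5.93° ≤ 2α = 48.46°  →  valid

δ = 5.93°, valid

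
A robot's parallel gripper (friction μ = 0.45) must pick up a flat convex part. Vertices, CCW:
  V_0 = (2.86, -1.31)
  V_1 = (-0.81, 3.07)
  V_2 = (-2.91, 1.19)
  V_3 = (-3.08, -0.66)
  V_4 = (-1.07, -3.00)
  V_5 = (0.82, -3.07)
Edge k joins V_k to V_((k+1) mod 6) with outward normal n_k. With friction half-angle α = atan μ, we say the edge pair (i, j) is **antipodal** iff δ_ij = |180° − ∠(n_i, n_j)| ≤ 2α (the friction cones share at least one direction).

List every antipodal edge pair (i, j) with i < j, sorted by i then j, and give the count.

α = atan 0.45 = 24.23°;  2α = 48.46°
n_0 = (+0.7665, +0.6422)
n_1 = (-0.6670, +0.7451)
n_2 = (-0.9958, +0.0915)
n_3 = (-0.7586, -0.6516)
n_4 = (-0.0370, -0.9993)
n_5 = (+0.6532, -0.7572)
  (0,1): δ = 88.12°  ·
  (0,2): δ = 45.21°  ✓
  (0,3): δ = 0.70°  ✓
  (0,4): δ = 47.92°  ✓
  (0,5): δ = 90.83°  ·
  (1,2): δ = 137.09°  ·
  (1,3): δ = 91.17°  ·
  (1,4): δ = 43.96°  ✓
  (1,5): δ = 1.05°  ✓
  (2,3): δ = 134.09°  ·
  (2,4): δ = 86.87°  ·
  (2,5): δ = 43.96°  ✓
  (3,4): δ = 132.78°  ·
  (3,5): δ = 89.88°  ·
  (4,5): δ = 137.09°  ·
antipodal pairs: 6

count = 6; pairs: (0,2), (0,3), (0,4), (1,4), (1,5), (2,5)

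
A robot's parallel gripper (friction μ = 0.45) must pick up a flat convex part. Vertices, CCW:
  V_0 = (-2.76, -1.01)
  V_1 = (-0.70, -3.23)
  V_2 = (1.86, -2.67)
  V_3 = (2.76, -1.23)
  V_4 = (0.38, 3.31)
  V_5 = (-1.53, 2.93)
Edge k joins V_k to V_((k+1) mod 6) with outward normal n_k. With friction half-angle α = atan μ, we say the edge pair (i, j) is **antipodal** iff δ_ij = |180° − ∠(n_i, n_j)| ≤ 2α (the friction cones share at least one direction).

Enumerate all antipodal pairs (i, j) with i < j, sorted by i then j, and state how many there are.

count = 5; pairs: (0,3), (1,4), (2,4), (2,5), (3,5)

α = atan 0.45 = 24.23°;  2α = 48.46°
n_0 = (-0.7330, -0.6802)
n_1 = (+0.2137, -0.9769)
n_2 = (+0.8480, -0.5300)
n_3 = (+0.8857, +0.4643)
n_4 = (-0.1951, +0.9808)
n_5 = (-0.9546, +0.2980)
  (0,1): δ = 120.52°  ·
  (0,2): δ = 74.86°  ·
  (0,3): δ = 15.19°  ✓
  (0,4): δ = 58.39°  ·
  (0,5): δ = 119.80°  ·
  (1,2): δ = 134.34°  ·
  (1,3): δ = 74.67°  ·
  (1,4): δ = 1.09°  ✓
  (1,5): δ = 60.32°  ·
  (2,3): δ = 120.33°  ·
  (2,4): δ = 46.74°  ✓
  (2,5): δ = 14.67°  ✓
  (3,4): δ = 106.41°  ·
  (3,5): δ = 45.00°  ✓
  (4,5): δ = 118.59°  ·
antipodal pairs: 5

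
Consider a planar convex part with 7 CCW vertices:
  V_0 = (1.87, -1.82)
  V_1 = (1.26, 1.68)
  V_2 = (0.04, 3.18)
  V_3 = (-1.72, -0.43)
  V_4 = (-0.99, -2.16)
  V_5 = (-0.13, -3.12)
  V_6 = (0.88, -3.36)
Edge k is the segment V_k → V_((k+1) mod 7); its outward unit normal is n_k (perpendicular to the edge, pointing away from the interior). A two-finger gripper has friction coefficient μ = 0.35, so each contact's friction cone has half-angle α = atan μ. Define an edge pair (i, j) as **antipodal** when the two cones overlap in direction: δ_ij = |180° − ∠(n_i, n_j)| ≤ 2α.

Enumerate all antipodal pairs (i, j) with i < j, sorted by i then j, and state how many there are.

α = atan 0.35 = 19.29°;  2α = 38.58°
n_0 = (+0.9851, +0.1717)
n_1 = (+0.7758, +0.6310)
n_2 = (-0.8989, +0.4382)
n_3 = (-0.9213, -0.3888)
n_4 = (-0.7448, -0.6672)
n_5 = (-0.2312, -0.9729)
n_6 = (+0.8412, -0.5408)
  (0,1): δ = 150.76°  ·
  (0,2): δ = 35.88°  ✓
  (0,3): δ = 12.99°  ✓
  (0,4): δ = 31.97°  ✓
  (0,5): δ = 66.75°  ·
  (0,6): δ = 137.38°  ·
  (1,2): δ = 65.11°  ·
  (1,3): δ = 16.24°  ✓
  (1,4): δ = 2.73°  ✓
  (1,5): δ = 37.51°  ✓
  (1,6): δ = 108.14°  ·
  (2,3): δ = 131.13°  ·
  (2,4): δ = 112.15°  ·
  (2,5): δ = 77.38°  ·
  (2,6): δ = 6.74°  ✓
  (3,4): δ = 161.02°  ·
  (3,5): δ = 126.24°  ·
  (3,6): δ = 55.61°  ·
  (4,5): δ = 145.22°  ·
  (4,6): δ = 74.59°  ·
  (5,6): δ = 109.37°  ·
antipodal pairs: 7

count = 7; pairs: (0,2), (0,3), (0,4), (1,3), (1,4), (1,5), (2,6)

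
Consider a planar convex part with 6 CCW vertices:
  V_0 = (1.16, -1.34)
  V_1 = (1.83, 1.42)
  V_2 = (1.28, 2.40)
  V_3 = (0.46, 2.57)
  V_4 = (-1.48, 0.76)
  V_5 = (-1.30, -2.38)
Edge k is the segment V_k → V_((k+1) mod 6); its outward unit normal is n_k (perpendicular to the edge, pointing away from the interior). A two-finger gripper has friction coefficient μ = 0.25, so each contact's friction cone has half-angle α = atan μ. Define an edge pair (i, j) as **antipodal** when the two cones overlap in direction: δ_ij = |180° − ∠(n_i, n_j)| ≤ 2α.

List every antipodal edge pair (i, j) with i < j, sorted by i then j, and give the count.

count = 3; pairs: (0,4), (1,4), (3,5)

α = atan 0.25 = 14.04°;  2α = 28.07°
n_0 = (+0.9718, -0.2359)
n_1 = (+0.8721, +0.4894)
n_2 = (+0.2030, +0.9792)
n_3 = (-0.6822, +0.7312)
n_4 = (-0.9984, -0.0572)
n_5 = (+0.3894, -0.9211)
  (0,1): δ = 137.05°  ·
  (0,2): δ = 88.07°  ·
  (0,3): δ = 33.34°  ·
  (0,4): δ = 16.93°  ✓
  (0,5): δ = 126.56°  ·
  (1,2): δ = 131.01°  ·
  (1,3): δ = 76.29°  ·
  (1,4): δ = 26.02°  ✓
  (1,5): δ = 83.61°  ·
  (2,3): δ = 125.27°  ·
  (2,4): δ = 75.01°  ·
  (2,5): δ = 34.63°  ·
  (3,4): δ = 129.73°  ·
  (3,5): δ = 20.10°  ✓
  (4,5): δ = 70.36°  ·
antipodal pairs: 3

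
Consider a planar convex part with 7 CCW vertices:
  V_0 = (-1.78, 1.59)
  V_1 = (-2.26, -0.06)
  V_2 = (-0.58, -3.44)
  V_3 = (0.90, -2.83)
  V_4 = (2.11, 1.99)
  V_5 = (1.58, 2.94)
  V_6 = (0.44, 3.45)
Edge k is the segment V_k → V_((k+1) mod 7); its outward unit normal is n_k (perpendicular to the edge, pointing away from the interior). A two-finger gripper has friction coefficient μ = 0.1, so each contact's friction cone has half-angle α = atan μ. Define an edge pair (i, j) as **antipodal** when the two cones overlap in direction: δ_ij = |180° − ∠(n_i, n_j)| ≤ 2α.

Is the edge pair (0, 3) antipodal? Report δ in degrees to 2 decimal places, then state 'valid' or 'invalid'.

α = atan 0.1 = 5.71°;  2α = 11.42°
edge 0: e_0 = (-0.48, -1.65);  n_0 = (-0.9602, +0.2793)
edge 3: e_3 = (+1.21, +4.82);  n_3 = (+0.9699, -0.2435)
∠(n_0, n_3) = 177.87°
δ = |180° − 177.87°| = 2.13°
2.13° ≤ 2α = 11.42°  →  valid

δ = 2.13°, valid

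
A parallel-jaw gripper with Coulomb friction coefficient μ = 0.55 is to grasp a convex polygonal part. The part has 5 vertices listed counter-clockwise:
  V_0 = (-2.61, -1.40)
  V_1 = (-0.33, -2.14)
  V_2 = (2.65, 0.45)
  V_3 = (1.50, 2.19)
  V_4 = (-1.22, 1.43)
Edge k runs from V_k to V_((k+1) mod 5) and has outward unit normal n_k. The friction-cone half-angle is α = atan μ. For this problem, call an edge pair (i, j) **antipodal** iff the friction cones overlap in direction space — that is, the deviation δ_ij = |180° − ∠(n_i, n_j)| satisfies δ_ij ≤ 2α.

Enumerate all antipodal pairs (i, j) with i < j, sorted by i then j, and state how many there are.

count = 4; pairs: (0,2), (0,3), (1,3), (1,4)

α = atan 0.55 = 28.81°;  2α = 57.62°
n_0 = (-0.3087, -0.9512)
n_1 = (+0.6560, -0.7548)
n_2 = (+0.8343, +0.5514)
n_3 = (-0.2691, +0.9631)
n_4 = (-0.8976, +0.4409)
  (0,1): δ = 121.02°  ·
  (0,2): δ = 38.56°  ✓
  (0,3): δ = 33.59°  ✓
  (0,4): δ = 81.82°  ·
  (1,2): δ = 97.53°  ·
  (1,3): δ = 25.38°  ✓
  (1,4): δ = 22.85°  ✓
  (2,3): δ = 107.85°  ·
  (2,4): δ = 59.62°  ·
  (3,4): δ = 131.77°  ·
antipodal pairs: 4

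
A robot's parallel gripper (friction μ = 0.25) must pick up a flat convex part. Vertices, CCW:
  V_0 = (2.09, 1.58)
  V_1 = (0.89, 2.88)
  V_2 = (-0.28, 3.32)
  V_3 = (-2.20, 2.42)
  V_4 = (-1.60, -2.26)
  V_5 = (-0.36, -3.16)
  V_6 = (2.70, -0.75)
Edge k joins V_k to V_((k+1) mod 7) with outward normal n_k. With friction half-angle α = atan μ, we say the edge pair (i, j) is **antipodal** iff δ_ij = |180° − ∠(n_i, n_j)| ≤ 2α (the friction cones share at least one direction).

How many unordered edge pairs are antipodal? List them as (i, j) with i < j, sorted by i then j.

α = atan 0.25 = 14.04°;  2α = 28.07°
n_0 = (+0.7348, +0.6783)
n_1 = (+0.3520, +0.9360)
n_2 = (-0.4244, +0.9055)
n_3 = (-0.9919, -0.1272)
n_4 = (-0.5874, -0.8093)
n_5 = (+0.6187, -0.7856)
n_6 = (+0.9674, +0.2533)
  (0,1): δ = 153.32°  ·
  (0,2): δ = 107.59°  ·
  (0,3): δ = 35.40°  ·
  (0,4): δ = 11.32°  ✓
  (0,5): δ = 85.51°  ·
  (0,6): δ = 151.96°  ·
  (1,2): δ = 134.28°  ·
  (1,3): δ = 62.08°  ·
  (1,4): δ = 15.36°  ✓
  (1,5): δ = 58.83°  ·
  (1,6): δ = 125.28°  ·
  (2,3): δ = 107.81°  ·
  (2,4): δ = 61.09°  ·
  (2,5): δ = 13.11°  ✓
  (2,6): δ = 79.56°  ·
  (3,4): δ = 133.28°  ·
  (3,5): δ = 59.08°  ·
  (3,6): δ = 7.37°  ✓
  (4,5): δ = 105.80°  ·
  (4,6): δ = 39.36°  ·
  (5,6): δ = 113.55°  ·
antipodal pairs: 4

count = 4; pairs: (0,4), (1,4), (2,5), (3,6)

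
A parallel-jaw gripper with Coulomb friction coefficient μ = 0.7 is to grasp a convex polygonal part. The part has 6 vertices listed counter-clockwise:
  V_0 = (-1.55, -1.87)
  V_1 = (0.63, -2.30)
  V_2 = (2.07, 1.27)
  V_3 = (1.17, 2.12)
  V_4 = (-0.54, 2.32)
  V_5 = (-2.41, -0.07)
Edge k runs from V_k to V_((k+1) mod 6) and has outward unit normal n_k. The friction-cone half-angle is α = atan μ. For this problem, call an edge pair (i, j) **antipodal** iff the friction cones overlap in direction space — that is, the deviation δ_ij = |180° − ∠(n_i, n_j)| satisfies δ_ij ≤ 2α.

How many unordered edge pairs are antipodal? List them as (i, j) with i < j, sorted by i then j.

α = atan 0.7 = 34.99°;  2α = 69.98°
n_0 = (-0.1935, -0.9811)
n_1 = (+0.9274, -0.3741)
n_2 = (+0.6866, +0.7270)
n_3 = (+0.1162, +0.9932)
n_4 = (-0.7876, +0.6162)
n_5 = (-0.9023, -0.4311)
  (0,1): δ = 100.81°  ·
  (0,2): δ = 32.21°  ✓
  (0,3): δ = 4.49°  ✓
  (0,4): δ = 63.12°  ✓
  (0,5): δ = 126.70°  ·
  (1,2): δ = 111.40°  ·
  (1,3): δ = 74.70°  ·
  (1,4): δ = 16.07°  ✓
  (1,5): δ = 47.50°  ✓
  (2,3): δ = 143.31°  ·
  (2,4): δ = 84.68°  ·
  (2,5): δ = 21.10°  ✓
  (3,4): δ = 121.37°  ·
  (3,5): δ = 57.79°  ✓
  (4,5): δ = 116.42°  ·
antipodal pairs: 7

count = 7; pairs: (0,2), (0,3), (0,4), (1,4), (1,5), (2,5), (3,5)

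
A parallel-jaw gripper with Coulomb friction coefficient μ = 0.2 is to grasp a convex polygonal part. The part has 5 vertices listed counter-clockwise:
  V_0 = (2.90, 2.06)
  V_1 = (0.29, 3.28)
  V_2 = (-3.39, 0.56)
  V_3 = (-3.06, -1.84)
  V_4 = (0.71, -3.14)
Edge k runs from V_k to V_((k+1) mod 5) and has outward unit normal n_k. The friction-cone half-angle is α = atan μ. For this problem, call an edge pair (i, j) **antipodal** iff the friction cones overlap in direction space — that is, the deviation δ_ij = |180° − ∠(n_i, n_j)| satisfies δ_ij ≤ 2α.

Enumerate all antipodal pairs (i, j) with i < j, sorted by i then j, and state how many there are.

count = 1; pairs: (0,3)

α = atan 0.2 = 11.31°;  2α = 22.62°
n_0 = (+0.4235, +0.9059)
n_1 = (-0.5944, +0.8042)
n_2 = (-0.9907, -0.1362)
n_3 = (-0.3260, -0.9454)
n_4 = (+0.9216, -0.3881)
  (0,1): δ = 118.48°  ·
  (0,2): δ = 57.12°  ·
  (0,3): δ = 6.03°  ✓
  (0,4): δ = 92.21°  ·
  (1,2): δ = 118.64°  ·
  (1,3): δ = 55.49°  ·
  (1,4): δ = 30.69°  ·
  (2,3): δ = 116.85°  ·
  (2,4): δ = 30.67°  ·
  (3,4): δ = 93.81°  ·
antipodal pairs: 1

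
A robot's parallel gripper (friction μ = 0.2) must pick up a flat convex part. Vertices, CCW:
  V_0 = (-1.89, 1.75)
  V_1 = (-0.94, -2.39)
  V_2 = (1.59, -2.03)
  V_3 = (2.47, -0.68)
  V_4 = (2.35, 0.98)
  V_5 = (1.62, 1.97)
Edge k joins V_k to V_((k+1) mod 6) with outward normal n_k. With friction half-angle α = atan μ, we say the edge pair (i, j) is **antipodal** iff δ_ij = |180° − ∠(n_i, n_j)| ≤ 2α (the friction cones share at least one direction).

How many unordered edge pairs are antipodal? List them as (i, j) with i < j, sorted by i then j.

count = 2; pairs: (0,3), (1,5)

α = atan 0.2 = 11.31°;  2α = 22.62°
n_0 = (-0.9747, -0.2237)
n_1 = (+0.1409, -0.9900)
n_2 = (+0.8377, -0.5461)
n_3 = (+0.9974, +0.0721)
n_4 = (+0.8049, +0.5935)
n_5 = (-0.0626, +0.9980)
  (0,1): δ = 94.83°  ·
  (0,2): δ = 46.02°  ·
  (0,3): δ = 8.79°  ✓
  (0,4): δ = 23.48°  ·
  (0,5): δ = 80.66°  ·
  (1,2): δ = 131.20°  ·
  (1,3): δ = 93.96°  ·
  (1,4): δ = 61.69°  ·
  (1,5): δ = 4.51°  ✓
  (2,3): δ = 142.77°  ·
  (2,4): δ = 110.50°  ·
  (2,5): δ = 53.32°  ·
  (3,4): δ = 147.73°  ·
  (3,5): δ = 90.55°  ·
  (4,5): δ = 122.82°  ·
antipodal pairs: 2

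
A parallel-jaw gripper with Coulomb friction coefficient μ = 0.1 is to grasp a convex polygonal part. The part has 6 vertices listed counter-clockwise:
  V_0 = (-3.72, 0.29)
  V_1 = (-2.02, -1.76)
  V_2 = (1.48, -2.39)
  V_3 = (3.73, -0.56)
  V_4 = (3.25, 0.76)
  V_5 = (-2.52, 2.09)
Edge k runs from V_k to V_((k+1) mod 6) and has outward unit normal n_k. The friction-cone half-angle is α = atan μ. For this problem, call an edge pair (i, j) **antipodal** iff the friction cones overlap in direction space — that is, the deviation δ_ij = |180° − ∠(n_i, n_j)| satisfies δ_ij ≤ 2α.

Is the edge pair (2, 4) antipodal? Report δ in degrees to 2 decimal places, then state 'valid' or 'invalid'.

α = atan 0.1 = 5.71°;  2α = 11.42°
edge 2: e_2 = (+2.25, +1.83);  n_2 = (+0.6310, -0.7758)
edge 4: e_4 = (-5.77, +1.33);  n_4 = (+0.2246, +0.9744)
∠(n_2, n_4) = 127.90°
δ = |180° − 127.90°| = 52.10°
52.10° > 2α = 11.42°  →  invalid

δ = 52.10°, invalid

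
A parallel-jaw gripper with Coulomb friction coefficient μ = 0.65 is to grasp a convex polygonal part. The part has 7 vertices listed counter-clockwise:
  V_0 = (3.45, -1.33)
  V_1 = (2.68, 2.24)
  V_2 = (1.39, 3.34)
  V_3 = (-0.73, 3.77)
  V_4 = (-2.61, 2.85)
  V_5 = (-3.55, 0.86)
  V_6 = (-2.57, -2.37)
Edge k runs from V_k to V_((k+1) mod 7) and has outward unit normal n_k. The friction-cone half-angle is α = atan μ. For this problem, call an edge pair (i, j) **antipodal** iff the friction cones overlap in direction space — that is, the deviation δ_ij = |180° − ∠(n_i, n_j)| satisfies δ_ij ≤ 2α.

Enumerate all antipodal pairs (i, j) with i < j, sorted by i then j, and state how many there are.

count = 8; pairs: (0,4), (0,5), (1,5), (1,6), (2,5), (2,6), (3,6), (4,6)

α = atan 0.65 = 33.02°;  2α = 66.05°
n_0 = (+0.9775, +0.2108)
n_1 = (+0.6488, +0.7609)
n_2 = (+0.1988, +0.9800)
n_3 = (-0.4396, +0.8982)
n_4 = (-0.9042, +0.4271)
n_5 = (-0.9569, -0.2903)
n_6 = (+0.1702, -0.9854)
  (0,1): δ = 142.63°  ·
  (0,2): δ = 113.64°  ·
  (0,3): δ = 76.10°  ·
  (0,4): δ = 37.46°  ✓
  (0,5): δ = 4.71°  ✓
  (0,6): δ = 87.63°  ·
  (1,2): δ = 151.01°  ·
  (1,3): δ = 113.47°  ·
  (1,4): δ = 74.83°  ·
  (1,5): δ = 32.67°  ✓
  (1,6): δ = 50.26°  ✓
  (2,3): δ = 142.46°  ·
  (2,4): δ = 103.82°  ·
  (2,5): δ = 61.66°  ✓
  (2,6): δ = 21.27°  ✓
  (3,4): δ = 141.36°  ·
  (3,5): δ = 99.20°  ·
  (3,6): δ = 16.27°  ✓
  (4,5): δ = 137.84°  ·
  (4,6): δ = 54.91°  ✓
  (5,6): δ = 97.08°  ·
antipodal pairs: 8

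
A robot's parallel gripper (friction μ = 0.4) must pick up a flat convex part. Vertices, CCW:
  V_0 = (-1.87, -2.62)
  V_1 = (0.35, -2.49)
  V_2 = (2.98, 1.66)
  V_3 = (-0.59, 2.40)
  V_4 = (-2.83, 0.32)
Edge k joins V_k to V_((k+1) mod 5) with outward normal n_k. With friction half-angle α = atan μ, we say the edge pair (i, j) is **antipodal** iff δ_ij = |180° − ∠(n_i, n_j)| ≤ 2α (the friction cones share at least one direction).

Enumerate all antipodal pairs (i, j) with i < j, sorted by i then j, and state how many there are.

α = atan 0.4 = 21.80°;  2α = 43.60°
n_0 = (+0.0585, -0.9983)
n_1 = (+0.8447, -0.5353)
n_2 = (+0.2030, +0.9792)
n_3 = (-0.6805, +0.7328)
n_4 = (-0.9506, -0.3104)
  (0,1): δ = 125.72°  ·
  (0,2): δ = 15.06°  ✓
  (0,3): δ = 39.53°  ✓
  (0,4): δ = 104.73°  ·
  (1,2): δ = 69.35°  ·
  (1,3): δ = 14.76°  ✓
  (1,4): δ = 50.45°  ·
  (2,3): δ = 125.41°  ·
  (2,4): δ = 60.21°  ·
  (3,4): δ = 114.80°  ·
antipodal pairs: 3

count = 3; pairs: (0,2), (0,3), (1,3)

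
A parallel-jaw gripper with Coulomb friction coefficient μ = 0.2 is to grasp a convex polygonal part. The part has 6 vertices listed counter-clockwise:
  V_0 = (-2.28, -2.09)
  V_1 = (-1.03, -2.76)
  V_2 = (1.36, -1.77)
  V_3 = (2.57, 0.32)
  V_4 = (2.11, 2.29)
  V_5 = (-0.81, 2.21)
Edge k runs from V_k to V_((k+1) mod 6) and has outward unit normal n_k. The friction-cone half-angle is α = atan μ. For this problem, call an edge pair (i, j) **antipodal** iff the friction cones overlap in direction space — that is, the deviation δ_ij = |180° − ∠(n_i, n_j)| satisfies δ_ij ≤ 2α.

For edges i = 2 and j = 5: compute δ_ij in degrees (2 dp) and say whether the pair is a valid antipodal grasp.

α = atan 0.2 = 11.31°;  2α = 22.62°
edge 2: e_2 = (+1.21, +2.09);  n_2 = (+0.8654, -0.5010)
edge 5: e_5 = (-1.47, -4.30);  n_5 = (-0.9462, +0.3235)
∠(n_2, n_5) = 168.80°
δ = |180° − 168.80°| = 11.20°
11.20° ≤ 2α = 22.62°  →  valid

δ = 11.20°, valid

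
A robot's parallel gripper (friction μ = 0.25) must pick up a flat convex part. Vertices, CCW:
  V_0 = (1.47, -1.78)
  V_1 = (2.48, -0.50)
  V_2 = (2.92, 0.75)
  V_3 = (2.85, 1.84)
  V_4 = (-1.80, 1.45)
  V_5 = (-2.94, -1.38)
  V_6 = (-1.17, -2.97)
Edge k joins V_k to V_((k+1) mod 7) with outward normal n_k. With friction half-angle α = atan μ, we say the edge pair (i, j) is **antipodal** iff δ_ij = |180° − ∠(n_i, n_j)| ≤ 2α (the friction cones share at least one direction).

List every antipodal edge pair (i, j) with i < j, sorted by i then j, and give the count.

α = atan 0.25 = 14.04°;  2α = 28.07°
n_0 = (+0.7850, -0.6194)
n_1 = (+0.9433, -0.3320)
n_2 = (+0.9979, +0.0641)
n_3 = (-0.0836, +0.9965)
n_4 = (-0.9276, +0.3737)
n_5 = (-0.6683, -0.7439)
n_6 = (+0.4109, -0.9117)
  (0,1): δ = 161.12°  ·
  (0,2): δ = 138.05°  ·
  (0,3): δ = 46.93°  ·
  (0,4): δ = 16.33°  ✓
  (0,5): δ = 86.34°  ·
  (0,6): δ = 152.54°  ·
  (1,2): δ = 156.93°  ·
  (1,3): δ = 65.81°  ·
  (1,4): δ = 2.55°  ✓
  (1,5): δ = 67.46°  ·
  (1,6): δ = 133.66°  ·
  (2,3): δ = 88.88°  ·
  (2,4): δ = 25.62°  ✓
  (2,5): δ = 44.39°  ·
  (2,6): δ = 110.59°  ·
  (3,4): δ = 116.74°  ·
  (3,5): δ = 46.73°  ·
  (3,6): δ = 19.47°  ✓
  (4,5): δ = 109.99°  ·
  (4,6): δ = 43.80°  ·
  (5,6): δ = 113.80°  ·
antipodal pairs: 4

count = 4; pairs: (0,4), (1,4), (2,4), (3,6)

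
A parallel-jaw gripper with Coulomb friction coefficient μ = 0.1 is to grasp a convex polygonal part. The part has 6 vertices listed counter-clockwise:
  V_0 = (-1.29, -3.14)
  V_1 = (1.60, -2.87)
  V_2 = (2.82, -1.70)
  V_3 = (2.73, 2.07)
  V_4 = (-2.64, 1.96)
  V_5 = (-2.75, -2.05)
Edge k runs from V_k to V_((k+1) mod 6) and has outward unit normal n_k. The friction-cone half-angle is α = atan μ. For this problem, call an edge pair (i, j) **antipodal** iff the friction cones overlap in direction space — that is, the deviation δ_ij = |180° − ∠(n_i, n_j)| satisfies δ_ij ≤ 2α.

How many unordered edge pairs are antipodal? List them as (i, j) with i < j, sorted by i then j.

α = atan 0.1 = 5.71°;  2α = 11.42°
n_0 = (+0.0930, -0.9957)
n_1 = (+0.6922, -0.7217)
n_2 = (+0.9997, +0.0239)
n_3 = (-0.0205, +0.9998)
n_4 = (-0.9996, +0.0274)
n_5 = (-0.5982, -0.8013)
  (0,1): δ = 141.54°  ·
  (0,2): δ = 93.97°  ·
  (0,3): δ = 4.16°  ✓
  (0,4): δ = 83.09°  ·
  (0,5): δ = 137.92°  ·
  (1,2): δ = 132.43°  ·
  (1,3): δ = 42.63°  ·
  (1,4): δ = 44.63°  ·
  (1,5): δ = 99.45°  ·
  (2,3): δ = 90.19°  ·
  (2,4): δ = 2.94°  ✓
  (2,5): δ = 51.89°  ·
  (3,4): δ = 92.74°  ·
  (3,5): δ = 37.92°  ·
  (4,5): δ = 125.17°  ·
antipodal pairs: 2

count = 2; pairs: (0,3), (2,4)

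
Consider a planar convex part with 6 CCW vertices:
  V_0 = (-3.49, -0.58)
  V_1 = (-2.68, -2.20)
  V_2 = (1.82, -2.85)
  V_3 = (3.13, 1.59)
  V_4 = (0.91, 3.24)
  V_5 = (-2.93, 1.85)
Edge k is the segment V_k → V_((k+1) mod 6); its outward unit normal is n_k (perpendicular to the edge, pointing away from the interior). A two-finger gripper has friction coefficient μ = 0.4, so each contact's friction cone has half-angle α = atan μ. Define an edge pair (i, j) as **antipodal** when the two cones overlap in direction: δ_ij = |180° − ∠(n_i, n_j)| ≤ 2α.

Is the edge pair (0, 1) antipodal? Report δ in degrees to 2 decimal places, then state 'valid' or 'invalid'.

α = atan 0.4 = 21.80°;  2α = 43.60°
edge 0: e_0 = (+0.81, -1.62);  n_0 = (-0.8944, -0.4472)
edge 1: e_1 = (+4.50, -0.65);  n_1 = (-0.1430, -0.9897)
∠(n_0, n_1) = 55.22°
δ = |180° − 55.22°| = 124.78°
124.78° > 2α = 43.60°  →  invalid

δ = 124.78°, invalid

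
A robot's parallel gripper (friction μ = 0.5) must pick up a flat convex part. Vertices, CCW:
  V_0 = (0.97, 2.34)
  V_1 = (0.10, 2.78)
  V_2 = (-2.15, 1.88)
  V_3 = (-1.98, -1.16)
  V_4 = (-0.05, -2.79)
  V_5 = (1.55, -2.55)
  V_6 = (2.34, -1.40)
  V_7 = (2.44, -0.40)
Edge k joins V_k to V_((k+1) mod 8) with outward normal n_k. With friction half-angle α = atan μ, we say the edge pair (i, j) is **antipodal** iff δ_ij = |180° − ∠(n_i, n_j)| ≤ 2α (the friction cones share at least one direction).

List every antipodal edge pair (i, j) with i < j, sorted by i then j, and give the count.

α = atan 0.5 = 26.57°;  2α = 53.13°
n_0 = (+0.4513, +0.8924)
n_1 = (-0.3714, +0.9285)
n_2 = (-0.9984, -0.0558)
n_3 = (-0.6452, -0.7640)
n_4 = (+0.1483, -0.9889)
n_5 = (+0.8243, -0.5662)
n_6 = (+0.9950, -0.0995)
n_7 = (+0.8812, +0.4728)
  (0,1): δ = 131.37°  ·
  (0,2): δ = 59.97°  ·
  (0,3): δ = 13.36°  ✓
  (0,4): δ = 35.36°  ✓
  (0,5): δ = 82.34°  ·
  (0,6): δ = 111.12°  ·
  (0,7): δ = 145.04°  ·
  (1,2): δ = 108.60°  ·
  (1,3): δ = 61.98°  ·
  (1,4): δ = 13.27°  ✓
  (1,5): δ = 33.71°  ✓
  (1,6): δ = 62.49°  ·
  (1,7): δ = 96.41°  ·
  (2,3): δ = 133.38°  ·
  (2,4): δ = 84.67°  ·
  (2,5): δ = 37.69°  ✓
  (2,6): δ = 8.91°  ✓
  (2,7): δ = 25.01°  ✓
  (3,4): δ = 131.29°  ·
  (3,5): δ = 84.30°  ·
  (3,6): δ = 55.53°  ·
  (3,7): δ = 21.60°  ✓
  (4,5): δ = 133.02°  ·
  (4,6): δ = 104.24°  ·
  (4,7): δ = 70.32°  ·
  (5,6): δ = 151.22°  ·
  (5,7): δ = 117.30°  ·
  (6,7): δ = 146.08°  ·
antipodal pairs: 8

count = 8; pairs: (0,3), (0,4), (1,4), (1,5), (2,5), (2,6), (2,7), (3,7)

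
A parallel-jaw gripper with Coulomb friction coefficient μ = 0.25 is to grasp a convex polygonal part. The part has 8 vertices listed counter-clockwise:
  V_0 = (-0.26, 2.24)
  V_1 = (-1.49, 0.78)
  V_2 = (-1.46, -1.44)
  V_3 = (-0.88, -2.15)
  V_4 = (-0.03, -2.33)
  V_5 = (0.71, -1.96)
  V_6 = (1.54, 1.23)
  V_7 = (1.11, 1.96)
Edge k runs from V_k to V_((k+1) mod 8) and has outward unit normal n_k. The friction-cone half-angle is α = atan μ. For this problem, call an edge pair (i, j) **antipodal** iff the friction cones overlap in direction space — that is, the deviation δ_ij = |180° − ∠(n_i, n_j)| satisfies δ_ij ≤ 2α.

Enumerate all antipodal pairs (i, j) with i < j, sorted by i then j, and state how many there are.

count = 5; pairs: (0,4), (0,5), (1,5), (2,6), (3,7)

α = atan 0.25 = 14.04°;  2α = 28.07°
n_0 = (-0.7648, +0.6443)
n_1 = (-0.9999, -0.0135)
n_2 = (-0.7744, -0.6326)
n_3 = (-0.2072, -0.9783)
n_4 = (+0.4472, -0.8944)
n_5 = (+0.9678, -0.2518)
n_6 = (+0.8616, +0.5075)
n_7 = (+0.2002, +0.9797)
  (0,1): δ = 139.11°  ·
  (0,2): δ = 100.64°  ·
  (0,3): δ = 61.84°  ·
  (0,4): δ = 23.32°  ✓
  (0,5): δ = 25.53°  ✓
  (0,6): δ = 70.61°  ·
  (0,7): δ = 118.56°  ·
  (1,2): δ = 141.53°  ·
  (1,3): δ = 102.73°  ·
  (1,4): δ = 64.21°  ·
  (1,5): δ = 15.36°  ✓
  (1,6): δ = 29.73°  ·
  (1,7): δ = 77.67°  ·
  (2,3): δ = 141.20°  ·
  (2,4): δ = 102.68°  ·
  (2,5): δ = 53.83°  ·
  (2,6): δ = 8.75°  ✓
  (2,7): δ = 39.20°  ·
  (3,4): δ = 141.48°  ·
  (3,5): δ = 92.63°  ·
  (3,6): δ = 47.54°  ·
  (3,7): δ = 0.41°  ✓
  (4,5): δ = 131.15°  ·
  (4,6): δ = 86.07°  ·
  (4,7): δ = 38.12°  ·
  (5,6): δ = 134.92°  ·
  (5,7): δ = 86.97°  ·
  (6,7): δ = 132.05°  ·
antipodal pairs: 5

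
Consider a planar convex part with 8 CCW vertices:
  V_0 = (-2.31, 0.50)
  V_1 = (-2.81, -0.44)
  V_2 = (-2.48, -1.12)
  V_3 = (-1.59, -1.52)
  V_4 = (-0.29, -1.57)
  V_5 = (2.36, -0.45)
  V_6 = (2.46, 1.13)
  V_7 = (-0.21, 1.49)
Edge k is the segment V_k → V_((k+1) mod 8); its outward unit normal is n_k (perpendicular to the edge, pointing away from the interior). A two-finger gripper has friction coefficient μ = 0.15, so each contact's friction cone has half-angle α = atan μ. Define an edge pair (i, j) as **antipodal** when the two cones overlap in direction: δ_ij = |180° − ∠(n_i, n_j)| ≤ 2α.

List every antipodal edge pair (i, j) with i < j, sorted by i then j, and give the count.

count = 3; pairs: (2,6), (3,6), (4,7)

α = atan 0.15 = 8.53°;  2α = 17.06°
n_0 = (-0.8829, +0.4696)
n_1 = (-0.8997, -0.4366)
n_2 = (-0.4099, -0.9121)
n_3 = (-0.0384, -0.9993)
n_4 = (+0.3893, -0.9211)
n_5 = (+0.9980, -0.0632)
n_6 = (+0.1336, +0.9910)
n_7 = (-0.4264, +0.9045)
  (0,1): δ = 126.10°  ·
  (0,2): δ = 86.19°  ·
  (0,3): δ = 64.19°  ·
  (0,4): δ = 39.08°  ·
  (0,5): δ = 24.39°  ·
  (0,6): δ = 110.33°  ·
  (0,7): δ = 143.25°  ·
  (1,2): δ = 140.09°  ·
  (1,3): δ = 118.09°  ·
  (1,4): δ = 92.98°  ·
  (1,5): δ = 29.51°  ·
  (1,6): δ = 56.43°  ·
  (1,7): δ = 89.35°  ·
  (2,3): δ = 158.00°  ·
  (2,4): δ = 132.89°  ·
  (2,5): δ = 69.42°  ·
  (2,6): δ = 16.52°  ✓
  (2,7): δ = 49.44°  ·
  (3,4): δ = 154.89°  ·
  (3,5): δ = 91.42°  ·
  (3,6): δ = 5.48°  ✓
  (3,7): δ = 27.44°  ·
  (4,5): δ = 116.53°  ·
  (4,6): δ = 30.59°  ·
  (4,7): δ = 2.33°  ✓
  (5,6): δ = 94.06°  ·
  (5,7): δ = 61.14°  ·
  (6,7): δ = 147.08°  ·
antipodal pairs: 3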